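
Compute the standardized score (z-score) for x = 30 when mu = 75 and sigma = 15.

-3

Step 1: Recall the z-score formula: z = (x - mu) / sigma
Step 2: Substitute values: z = (30 - 75) / 15
Step 3: z = -45 / 15 = -3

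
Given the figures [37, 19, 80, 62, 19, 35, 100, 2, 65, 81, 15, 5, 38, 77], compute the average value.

45.3571

Step 1: Sum all values: 37 + 19 + 80 + 62 + 19 + 35 + 100 + 2 + 65 + 81 + 15 + 5 + 38 + 77 = 635
Step 2: Count the number of values: n = 14
Step 3: Mean = sum / n = 635 / 14 = 45.3571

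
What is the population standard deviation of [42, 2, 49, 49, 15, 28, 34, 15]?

16.2615

Step 1: Compute the mean: 29.25
Step 2: Sum of squared deviations from the mean: 2115.5
Step 3: Population variance = 2115.5 / 8 = 264.4375
Step 4: Standard deviation = sqrt(264.4375) = 16.2615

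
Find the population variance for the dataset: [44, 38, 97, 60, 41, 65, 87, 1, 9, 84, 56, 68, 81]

786.0237

Step 1: Compute the mean: (44 + 38 + 97 + 60 + 41 + 65 + 87 + 1 + 9 + 84 + 56 + 68 + 81) / 13 = 56.2308
Step 2: Compute squared deviations from the mean:
  (44 - 56.2308)^2 = 149.5917
  (38 - 56.2308)^2 = 332.3609
  (97 - 56.2308)^2 = 1662.1302
  (60 - 56.2308)^2 = 14.2071
  (41 - 56.2308)^2 = 231.9763
  (65 - 56.2308)^2 = 76.8994
  (87 - 56.2308)^2 = 946.7456
  (1 - 56.2308)^2 = 3050.4379
  (9 - 56.2308)^2 = 2230.7456
  (84 - 56.2308)^2 = 771.1302
  (56 - 56.2308)^2 = 0.0533
  (68 - 56.2308)^2 = 138.5148
  (81 - 56.2308)^2 = 613.5148
Step 3: Sum of squared deviations = 10218.3077
Step 4: Population variance = 10218.3077 / 13 = 786.0237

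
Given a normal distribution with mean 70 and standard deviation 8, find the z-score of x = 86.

2

Step 1: Recall the z-score formula: z = (x - mu) / sigma
Step 2: Substitute values: z = (86 - 70) / 8
Step 3: z = 16 / 8 = 2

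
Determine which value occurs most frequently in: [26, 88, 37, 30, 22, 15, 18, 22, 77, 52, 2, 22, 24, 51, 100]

22

Step 1: Count the frequency of each value:
  2: appears 1 time(s)
  15: appears 1 time(s)
  18: appears 1 time(s)
  22: appears 3 time(s)
  24: appears 1 time(s)
  26: appears 1 time(s)
  30: appears 1 time(s)
  37: appears 1 time(s)
  51: appears 1 time(s)
  52: appears 1 time(s)
  77: appears 1 time(s)
  88: appears 1 time(s)
  100: appears 1 time(s)
Step 2: The value 22 appears most frequently (3 times).
Step 3: Mode = 22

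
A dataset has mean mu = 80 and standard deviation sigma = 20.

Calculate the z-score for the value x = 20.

-3

Step 1: Recall the z-score formula: z = (x - mu) / sigma
Step 2: Substitute values: z = (20 - 80) / 20
Step 3: z = -60 / 20 = -3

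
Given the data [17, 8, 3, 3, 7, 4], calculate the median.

5.5

Step 1: Sort the data in ascending order: [3, 3, 4, 7, 8, 17]
Step 2: The number of values is n = 6.
Step 3: Since n is even, the median is the average of positions 3 and 4:
  Median = (4 + 7) / 2 = 5.5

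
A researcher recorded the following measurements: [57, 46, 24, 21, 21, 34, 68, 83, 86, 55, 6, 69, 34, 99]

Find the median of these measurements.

50.5

Step 1: Sort the data in ascending order: [6, 21, 21, 24, 34, 34, 46, 55, 57, 68, 69, 83, 86, 99]
Step 2: The number of values is n = 14.
Step 3: Since n is even, the median is the average of positions 7 and 8:
  Median = (46 + 55) / 2 = 50.5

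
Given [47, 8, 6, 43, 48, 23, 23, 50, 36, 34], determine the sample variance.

262.1778

Step 1: Compute the mean: (47 + 8 + 6 + 43 + 48 + 23 + 23 + 50 + 36 + 34) / 10 = 31.8
Step 2: Compute squared deviations from the mean:
  (47 - 31.8)^2 = 231.04
  (8 - 31.8)^2 = 566.44
  (6 - 31.8)^2 = 665.64
  (43 - 31.8)^2 = 125.44
  (48 - 31.8)^2 = 262.44
  (23 - 31.8)^2 = 77.44
  (23 - 31.8)^2 = 77.44
  (50 - 31.8)^2 = 331.24
  (36 - 31.8)^2 = 17.64
  (34 - 31.8)^2 = 4.84
Step 3: Sum of squared deviations = 2359.6
Step 4: Sample variance = 2359.6 / 9 = 262.1778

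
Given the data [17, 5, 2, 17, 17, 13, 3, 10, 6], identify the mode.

17

Step 1: Count the frequency of each value:
  2: appears 1 time(s)
  3: appears 1 time(s)
  5: appears 1 time(s)
  6: appears 1 time(s)
  10: appears 1 time(s)
  13: appears 1 time(s)
  17: appears 3 time(s)
Step 2: The value 17 appears most frequently (3 times).
Step 3: Mode = 17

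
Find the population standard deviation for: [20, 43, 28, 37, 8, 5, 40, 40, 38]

13.6689

Step 1: Compute the mean: 28.7778
Step 2: Sum of squared deviations from the mean: 1681.5556
Step 3: Population variance = 1681.5556 / 9 = 186.8395
Step 4: Standard deviation = sqrt(186.8395) = 13.6689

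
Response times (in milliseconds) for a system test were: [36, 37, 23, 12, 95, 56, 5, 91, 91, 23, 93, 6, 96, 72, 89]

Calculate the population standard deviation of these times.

34.8769

Step 1: Compute the mean: 55
Step 2: Sum of squared deviations from the mean: 18246
Step 3: Population variance = 18246 / 15 = 1216.4
Step 4: Standard deviation = sqrt(1216.4) = 34.8769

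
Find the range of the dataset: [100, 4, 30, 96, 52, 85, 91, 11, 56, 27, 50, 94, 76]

96

Step 1: Identify the maximum value: max = 100
Step 2: Identify the minimum value: min = 4
Step 3: Range = max - min = 100 - 4 = 96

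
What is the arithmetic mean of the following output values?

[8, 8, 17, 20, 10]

12.6

Step 1: Sum all values: 8 + 8 + 17 + 20 + 10 = 63
Step 2: Count the number of values: n = 5
Step 3: Mean = sum / n = 63 / 5 = 12.6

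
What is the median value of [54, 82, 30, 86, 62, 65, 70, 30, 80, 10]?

63.5

Step 1: Sort the data in ascending order: [10, 30, 30, 54, 62, 65, 70, 80, 82, 86]
Step 2: The number of values is n = 10.
Step 3: Since n is even, the median is the average of positions 5 and 6:
  Median = (62 + 65) / 2 = 63.5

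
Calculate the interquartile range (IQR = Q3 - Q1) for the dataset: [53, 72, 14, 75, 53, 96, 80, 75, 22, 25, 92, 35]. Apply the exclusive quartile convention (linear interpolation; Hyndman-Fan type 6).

51.25

Step 1: Sort the data: [14, 22, 25, 35, 53, 53, 72, 75, 75, 80, 92, 96]
Step 2: n = 12
Step 3: Using the exclusive quartile method:
  Q1 = 27.5
  Q2 (median) = 62.5
  Q3 = 78.75
  IQR = Q3 - Q1 = 78.75 - 27.5 = 51.25
Step 4: IQR = 51.25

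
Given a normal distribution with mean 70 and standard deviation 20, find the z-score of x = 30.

-2

Step 1: Recall the z-score formula: z = (x - mu) / sigma
Step 2: Substitute values: z = (30 - 70) / 20
Step 3: z = -40 / 20 = -2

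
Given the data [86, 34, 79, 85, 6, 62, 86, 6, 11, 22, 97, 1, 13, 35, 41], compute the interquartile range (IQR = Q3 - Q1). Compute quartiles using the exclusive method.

74

Step 1: Sort the data: [1, 6, 6, 11, 13, 22, 34, 35, 41, 62, 79, 85, 86, 86, 97]
Step 2: n = 15
Step 3: Using the exclusive quartile method:
  Q1 = 11
  Q2 (median) = 35
  Q3 = 85
  IQR = Q3 - Q1 = 85 - 11 = 74
Step 4: IQR = 74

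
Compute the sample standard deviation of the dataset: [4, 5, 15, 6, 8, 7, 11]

3.8297

Step 1: Compute the mean: 8
Step 2: Sum of squared deviations from the mean: 88
Step 3: Sample variance = 88 / 6 = 14.6667
Step 4: Standard deviation = sqrt(14.6667) = 3.8297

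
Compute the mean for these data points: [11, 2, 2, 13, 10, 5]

7.1667

Step 1: Sum all values: 11 + 2 + 2 + 13 + 10 + 5 = 43
Step 2: Count the number of values: n = 6
Step 3: Mean = sum / n = 43 / 6 = 7.1667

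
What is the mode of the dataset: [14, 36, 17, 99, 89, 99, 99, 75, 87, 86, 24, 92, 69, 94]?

99

Step 1: Count the frequency of each value:
  14: appears 1 time(s)
  17: appears 1 time(s)
  24: appears 1 time(s)
  36: appears 1 time(s)
  69: appears 1 time(s)
  75: appears 1 time(s)
  86: appears 1 time(s)
  87: appears 1 time(s)
  89: appears 1 time(s)
  92: appears 1 time(s)
  94: appears 1 time(s)
  99: appears 3 time(s)
Step 2: The value 99 appears most frequently (3 times).
Step 3: Mode = 99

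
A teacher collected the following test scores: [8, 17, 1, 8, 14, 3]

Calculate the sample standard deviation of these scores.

6.1563

Step 1: Compute the mean: 8.5
Step 2: Sum of squared deviations from the mean: 189.5
Step 3: Sample variance = 189.5 / 5 = 37.9
Step 4: Standard deviation = sqrt(37.9) = 6.1563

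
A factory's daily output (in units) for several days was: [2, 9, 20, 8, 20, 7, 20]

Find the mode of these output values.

20

Step 1: Count the frequency of each value:
  2: appears 1 time(s)
  7: appears 1 time(s)
  8: appears 1 time(s)
  9: appears 1 time(s)
  20: appears 3 time(s)
Step 2: The value 20 appears most frequently (3 times).
Step 3: Mode = 20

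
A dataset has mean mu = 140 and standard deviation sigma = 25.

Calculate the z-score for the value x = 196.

2.24

Step 1: Recall the z-score formula: z = (x - mu) / sigma
Step 2: Substitute values: z = (196 - 140) / 25
Step 3: z = 56 / 25 = 2.24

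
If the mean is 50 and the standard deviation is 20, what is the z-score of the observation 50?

0

Step 1: Recall the z-score formula: z = (x - mu) / sigma
Step 2: Substitute values: z = (50 - 50) / 20
Step 3: z = 0 / 20 = 0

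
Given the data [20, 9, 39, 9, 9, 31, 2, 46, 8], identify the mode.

9

Step 1: Count the frequency of each value:
  2: appears 1 time(s)
  8: appears 1 time(s)
  9: appears 3 time(s)
  20: appears 1 time(s)
  31: appears 1 time(s)
  39: appears 1 time(s)
  46: appears 1 time(s)
Step 2: The value 9 appears most frequently (3 times).
Step 3: Mode = 9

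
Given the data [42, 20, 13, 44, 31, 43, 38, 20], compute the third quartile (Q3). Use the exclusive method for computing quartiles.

42.75

Step 1: Sort the data: [13, 20, 20, 31, 38, 42, 43, 44]
Step 2: n = 8
Step 3: Using the exclusive quartile method:
  Q1 = 20
  Q2 (median) = 34.5
  Q3 = 42.75
  IQR = Q3 - Q1 = 42.75 - 20 = 22.75
Step 4: Q3 = 42.75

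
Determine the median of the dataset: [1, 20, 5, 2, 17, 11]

8

Step 1: Sort the data in ascending order: [1, 2, 5, 11, 17, 20]
Step 2: The number of values is n = 6.
Step 3: Since n is even, the median is the average of positions 3 and 4:
  Median = (5 + 11) / 2 = 8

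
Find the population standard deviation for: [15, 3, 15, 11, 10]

4.4

Step 1: Compute the mean: 10.8
Step 2: Sum of squared deviations from the mean: 96.8
Step 3: Population variance = 96.8 / 5 = 19.36
Step 4: Standard deviation = sqrt(19.36) = 4.4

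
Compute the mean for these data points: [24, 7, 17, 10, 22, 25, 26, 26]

19.625

Step 1: Sum all values: 24 + 7 + 17 + 10 + 22 + 25 + 26 + 26 = 157
Step 2: Count the number of values: n = 8
Step 3: Mean = sum / n = 157 / 8 = 19.625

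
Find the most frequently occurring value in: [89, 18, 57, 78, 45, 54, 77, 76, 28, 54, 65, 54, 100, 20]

54

Step 1: Count the frequency of each value:
  18: appears 1 time(s)
  20: appears 1 time(s)
  28: appears 1 time(s)
  45: appears 1 time(s)
  54: appears 3 time(s)
  57: appears 1 time(s)
  65: appears 1 time(s)
  76: appears 1 time(s)
  77: appears 1 time(s)
  78: appears 1 time(s)
  89: appears 1 time(s)
  100: appears 1 time(s)
Step 2: The value 54 appears most frequently (3 times).
Step 3: Mode = 54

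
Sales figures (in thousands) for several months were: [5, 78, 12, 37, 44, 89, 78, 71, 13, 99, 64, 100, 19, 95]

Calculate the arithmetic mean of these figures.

57.4286

Step 1: Sum all values: 5 + 78 + 12 + 37 + 44 + 89 + 78 + 71 + 13 + 99 + 64 + 100 + 19 + 95 = 804
Step 2: Count the number of values: n = 14
Step 3: Mean = sum / n = 804 / 14 = 57.4286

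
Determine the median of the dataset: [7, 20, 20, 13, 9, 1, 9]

9

Step 1: Sort the data in ascending order: [1, 7, 9, 9, 13, 20, 20]
Step 2: The number of values is n = 7.
Step 3: Since n is odd, the median is the middle value at position 4: 9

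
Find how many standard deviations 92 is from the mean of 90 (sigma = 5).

0.4

Step 1: Recall the z-score formula: z = (x - mu) / sigma
Step 2: Substitute values: z = (92 - 90) / 5
Step 3: z = 2 / 5 = 0.4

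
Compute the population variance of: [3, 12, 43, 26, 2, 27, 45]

267.102

Step 1: Compute the mean: (3 + 12 + 43 + 26 + 2 + 27 + 45) / 7 = 22.5714
Step 2: Compute squared deviations from the mean:
  (3 - 22.5714)^2 = 383.0408
  (12 - 22.5714)^2 = 111.7551
  (43 - 22.5714)^2 = 417.3265
  (26 - 22.5714)^2 = 11.7551
  (2 - 22.5714)^2 = 423.1837
  (27 - 22.5714)^2 = 19.6122
  (45 - 22.5714)^2 = 503.0408
Step 3: Sum of squared deviations = 1869.7143
Step 4: Population variance = 1869.7143 / 7 = 267.102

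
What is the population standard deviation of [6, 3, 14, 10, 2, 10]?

4.2328

Step 1: Compute the mean: 7.5
Step 2: Sum of squared deviations from the mean: 107.5
Step 3: Population variance = 107.5 / 6 = 17.9167
Step 4: Standard deviation = sqrt(17.9167) = 4.2328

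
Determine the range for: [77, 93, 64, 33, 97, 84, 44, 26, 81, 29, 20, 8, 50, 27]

89

Step 1: Identify the maximum value: max = 97
Step 2: Identify the minimum value: min = 8
Step 3: Range = max - min = 97 - 8 = 89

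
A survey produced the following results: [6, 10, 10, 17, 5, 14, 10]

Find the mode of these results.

10

Step 1: Count the frequency of each value:
  5: appears 1 time(s)
  6: appears 1 time(s)
  10: appears 3 time(s)
  14: appears 1 time(s)
  17: appears 1 time(s)
Step 2: The value 10 appears most frequently (3 times).
Step 3: Mode = 10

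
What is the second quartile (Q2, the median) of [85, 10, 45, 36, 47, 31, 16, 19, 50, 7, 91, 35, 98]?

36

Step 1: Sort the data: [7, 10, 16, 19, 31, 35, 36, 45, 47, 50, 85, 91, 98]
Step 2: n = 13
Step 3: Q2 is the median. Since n is odd, it is the middle value at position 7: 36
Step 4: Q2 = 36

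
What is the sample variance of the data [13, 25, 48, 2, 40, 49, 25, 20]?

281.0714

Step 1: Compute the mean: (13 + 25 + 48 + 2 + 40 + 49 + 25 + 20) / 8 = 27.75
Step 2: Compute squared deviations from the mean:
  (13 - 27.75)^2 = 217.5625
  (25 - 27.75)^2 = 7.5625
  (48 - 27.75)^2 = 410.0625
  (2 - 27.75)^2 = 663.0625
  (40 - 27.75)^2 = 150.0625
  (49 - 27.75)^2 = 451.5625
  (25 - 27.75)^2 = 7.5625
  (20 - 27.75)^2 = 60.0625
Step 3: Sum of squared deviations = 1967.5
Step 4: Sample variance = 1967.5 / 7 = 281.0714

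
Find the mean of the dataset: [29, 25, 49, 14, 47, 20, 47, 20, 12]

29.2222

Step 1: Sum all values: 29 + 25 + 49 + 14 + 47 + 20 + 47 + 20 + 12 = 263
Step 2: Count the number of values: n = 9
Step 3: Mean = sum / n = 263 / 9 = 29.2222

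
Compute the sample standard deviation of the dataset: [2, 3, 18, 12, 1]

7.4632

Step 1: Compute the mean: 7.2
Step 2: Sum of squared deviations from the mean: 222.8
Step 3: Sample variance = 222.8 / 4 = 55.7
Step 4: Standard deviation = sqrt(55.7) = 7.4632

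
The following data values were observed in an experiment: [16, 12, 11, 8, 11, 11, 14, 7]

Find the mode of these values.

11

Step 1: Count the frequency of each value:
  7: appears 1 time(s)
  8: appears 1 time(s)
  11: appears 3 time(s)
  12: appears 1 time(s)
  14: appears 1 time(s)
  16: appears 1 time(s)
Step 2: The value 11 appears most frequently (3 times).
Step 3: Mode = 11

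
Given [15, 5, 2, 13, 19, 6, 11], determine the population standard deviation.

5.617

Step 1: Compute the mean: 10.1429
Step 2: Sum of squared deviations from the mean: 220.8571
Step 3: Population variance = 220.8571 / 7 = 31.551
Step 4: Standard deviation = sqrt(31.551) = 5.617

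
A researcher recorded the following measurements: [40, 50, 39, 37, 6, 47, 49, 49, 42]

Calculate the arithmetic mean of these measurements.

39.8889

Step 1: Sum all values: 40 + 50 + 39 + 37 + 6 + 47 + 49 + 49 + 42 = 359
Step 2: Count the number of values: n = 9
Step 3: Mean = sum / n = 359 / 9 = 39.8889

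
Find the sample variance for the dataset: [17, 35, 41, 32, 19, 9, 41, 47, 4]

237.1944

Step 1: Compute the mean: (17 + 35 + 41 + 32 + 19 + 9 + 41 + 47 + 4) / 9 = 27.2222
Step 2: Compute squared deviations from the mean:
  (17 - 27.2222)^2 = 104.4938
  (35 - 27.2222)^2 = 60.4938
  (41 - 27.2222)^2 = 189.8272
  (32 - 27.2222)^2 = 22.8272
  (19 - 27.2222)^2 = 67.6049
  (9 - 27.2222)^2 = 332.0494
  (41 - 27.2222)^2 = 189.8272
  (47 - 27.2222)^2 = 391.1605
  (4 - 27.2222)^2 = 539.2716
Step 3: Sum of squared deviations = 1897.5556
Step 4: Sample variance = 1897.5556 / 8 = 237.1944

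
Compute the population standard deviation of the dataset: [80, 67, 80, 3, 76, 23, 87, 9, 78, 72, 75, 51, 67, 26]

27.8784

Step 1: Compute the mean: 56.7143
Step 2: Sum of squared deviations from the mean: 10880.8571
Step 3: Population variance = 10880.8571 / 14 = 777.2041
Step 4: Standard deviation = sqrt(777.2041) = 27.8784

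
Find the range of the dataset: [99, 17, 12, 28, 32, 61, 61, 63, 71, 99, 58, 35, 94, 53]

87

Step 1: Identify the maximum value: max = 99
Step 2: Identify the minimum value: min = 12
Step 3: Range = max - min = 99 - 12 = 87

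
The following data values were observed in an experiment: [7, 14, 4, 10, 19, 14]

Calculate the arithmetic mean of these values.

11.3333

Step 1: Sum all values: 7 + 14 + 4 + 10 + 19 + 14 = 68
Step 2: Count the number of values: n = 6
Step 3: Mean = sum / n = 68 / 6 = 11.3333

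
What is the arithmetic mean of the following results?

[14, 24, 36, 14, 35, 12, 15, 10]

20

Step 1: Sum all values: 14 + 24 + 36 + 14 + 35 + 12 + 15 + 10 = 160
Step 2: Count the number of values: n = 8
Step 3: Mean = sum / n = 160 / 8 = 20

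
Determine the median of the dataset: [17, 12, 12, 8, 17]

12

Step 1: Sort the data in ascending order: [8, 12, 12, 17, 17]
Step 2: The number of values is n = 5.
Step 3: Since n is odd, the median is the middle value at position 3: 12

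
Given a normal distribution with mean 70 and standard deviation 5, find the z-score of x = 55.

-3

Step 1: Recall the z-score formula: z = (x - mu) / sigma
Step 2: Substitute values: z = (55 - 70) / 5
Step 3: z = -15 / 5 = -3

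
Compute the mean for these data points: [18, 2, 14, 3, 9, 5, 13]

9.1429

Step 1: Sum all values: 18 + 2 + 14 + 3 + 9 + 5 + 13 = 64
Step 2: Count the number of values: n = 7
Step 3: Mean = sum / n = 64 / 7 = 9.1429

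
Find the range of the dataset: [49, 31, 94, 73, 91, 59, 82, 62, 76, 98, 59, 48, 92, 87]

67

Step 1: Identify the maximum value: max = 98
Step 2: Identify the minimum value: min = 31
Step 3: Range = max - min = 98 - 31 = 67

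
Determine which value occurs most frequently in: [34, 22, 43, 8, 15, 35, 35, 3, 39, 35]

35

Step 1: Count the frequency of each value:
  3: appears 1 time(s)
  8: appears 1 time(s)
  15: appears 1 time(s)
  22: appears 1 time(s)
  34: appears 1 time(s)
  35: appears 3 time(s)
  39: appears 1 time(s)
  43: appears 1 time(s)
Step 2: The value 35 appears most frequently (3 times).
Step 3: Mode = 35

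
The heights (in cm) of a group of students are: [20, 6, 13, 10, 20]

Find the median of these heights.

13

Step 1: Sort the data in ascending order: [6, 10, 13, 20, 20]
Step 2: The number of values is n = 5.
Step 3: Since n is odd, the median is the middle value at position 3: 13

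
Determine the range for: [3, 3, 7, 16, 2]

14

Step 1: Identify the maximum value: max = 16
Step 2: Identify the minimum value: min = 2
Step 3: Range = max - min = 16 - 2 = 14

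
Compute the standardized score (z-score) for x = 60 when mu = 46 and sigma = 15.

0.9333

Step 1: Recall the z-score formula: z = (x - mu) / sigma
Step 2: Substitute values: z = (60 - 46) / 15
Step 3: z = 14 / 15 = 0.9333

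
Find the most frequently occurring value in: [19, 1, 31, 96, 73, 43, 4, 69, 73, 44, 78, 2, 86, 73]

73

Step 1: Count the frequency of each value:
  1: appears 1 time(s)
  2: appears 1 time(s)
  4: appears 1 time(s)
  19: appears 1 time(s)
  31: appears 1 time(s)
  43: appears 1 time(s)
  44: appears 1 time(s)
  69: appears 1 time(s)
  73: appears 3 time(s)
  78: appears 1 time(s)
  86: appears 1 time(s)
  96: appears 1 time(s)
Step 2: The value 73 appears most frequently (3 times).
Step 3: Mode = 73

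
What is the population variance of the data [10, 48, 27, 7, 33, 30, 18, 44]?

193.1094

Step 1: Compute the mean: (10 + 48 + 27 + 7 + 33 + 30 + 18 + 44) / 8 = 27.125
Step 2: Compute squared deviations from the mean:
  (10 - 27.125)^2 = 293.2656
  (48 - 27.125)^2 = 435.7656
  (27 - 27.125)^2 = 0.0156
  (7 - 27.125)^2 = 405.0156
  (33 - 27.125)^2 = 34.5156
  (30 - 27.125)^2 = 8.2656
  (18 - 27.125)^2 = 83.2656
  (44 - 27.125)^2 = 284.7656
Step 3: Sum of squared deviations = 1544.875
Step 4: Population variance = 1544.875 / 8 = 193.1094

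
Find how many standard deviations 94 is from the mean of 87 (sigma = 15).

0.4667

Step 1: Recall the z-score formula: z = (x - mu) / sigma
Step 2: Substitute values: z = (94 - 87) / 15
Step 3: z = 7 / 15 = 0.4667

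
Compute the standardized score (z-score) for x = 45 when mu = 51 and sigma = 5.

-1.2

Step 1: Recall the z-score formula: z = (x - mu) / sigma
Step 2: Substitute values: z = (45 - 51) / 5
Step 3: z = -6 / 5 = -1.2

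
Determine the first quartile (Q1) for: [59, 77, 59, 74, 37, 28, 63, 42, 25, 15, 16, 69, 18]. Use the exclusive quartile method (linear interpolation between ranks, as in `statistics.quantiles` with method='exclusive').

21.5

Step 1: Sort the data: [15, 16, 18, 25, 28, 37, 42, 59, 59, 63, 69, 74, 77]
Step 2: n = 13
Step 3: Using the exclusive quartile method:
  Q1 = 21.5
  Q2 (median) = 42
  Q3 = 66
  IQR = Q3 - Q1 = 66 - 21.5 = 44.5
Step 4: Q1 = 21.5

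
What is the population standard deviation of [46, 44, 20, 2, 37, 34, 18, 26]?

13.8739

Step 1: Compute the mean: 28.375
Step 2: Sum of squared deviations from the mean: 1539.875
Step 3: Population variance = 1539.875 / 8 = 192.4844
Step 4: Standard deviation = sqrt(192.4844) = 13.8739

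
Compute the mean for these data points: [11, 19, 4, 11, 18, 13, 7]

11.8571

Step 1: Sum all values: 11 + 19 + 4 + 11 + 18 + 13 + 7 = 83
Step 2: Count the number of values: n = 7
Step 3: Mean = sum / n = 83 / 7 = 11.8571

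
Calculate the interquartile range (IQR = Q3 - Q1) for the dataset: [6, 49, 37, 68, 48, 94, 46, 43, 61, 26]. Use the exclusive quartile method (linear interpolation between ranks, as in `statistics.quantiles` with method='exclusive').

28.5

Step 1: Sort the data: [6, 26, 37, 43, 46, 48, 49, 61, 68, 94]
Step 2: n = 10
Step 3: Using the exclusive quartile method:
  Q1 = 34.25
  Q2 (median) = 47
  Q3 = 62.75
  IQR = Q3 - Q1 = 62.75 - 34.25 = 28.5
Step 4: IQR = 28.5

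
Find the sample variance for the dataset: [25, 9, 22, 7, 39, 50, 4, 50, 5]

356.7778

Step 1: Compute the mean: (25 + 9 + 22 + 7 + 39 + 50 + 4 + 50 + 5) / 9 = 23.4444
Step 2: Compute squared deviations from the mean:
  (25 - 23.4444)^2 = 2.4198
  (9 - 23.4444)^2 = 208.642
  (22 - 23.4444)^2 = 2.0864
  (7 - 23.4444)^2 = 270.4198
  (39 - 23.4444)^2 = 241.9753
  (50 - 23.4444)^2 = 705.1975
  (4 - 23.4444)^2 = 378.0864
  (50 - 23.4444)^2 = 705.1975
  (5 - 23.4444)^2 = 340.1975
Step 3: Sum of squared deviations = 2854.2222
Step 4: Sample variance = 2854.2222 / 8 = 356.7778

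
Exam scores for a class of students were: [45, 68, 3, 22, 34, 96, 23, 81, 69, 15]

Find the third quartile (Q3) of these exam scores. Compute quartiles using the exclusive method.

72

Step 1: Sort the data: [3, 15, 22, 23, 34, 45, 68, 69, 81, 96]
Step 2: n = 10
Step 3: Using the exclusive quartile method:
  Q1 = 20.25
  Q2 (median) = 39.5
  Q3 = 72
  IQR = Q3 - Q1 = 72 - 20.25 = 51.75
Step 4: Q3 = 72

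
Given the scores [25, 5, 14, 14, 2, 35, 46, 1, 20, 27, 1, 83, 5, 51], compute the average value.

23.5

Step 1: Sum all values: 25 + 5 + 14 + 14 + 2 + 35 + 46 + 1 + 20 + 27 + 1 + 83 + 5 + 51 = 329
Step 2: Count the number of values: n = 14
Step 3: Mean = sum / n = 329 / 14 = 23.5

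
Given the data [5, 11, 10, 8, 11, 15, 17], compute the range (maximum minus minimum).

12

Step 1: Identify the maximum value: max = 17
Step 2: Identify the minimum value: min = 5
Step 3: Range = max - min = 17 - 5 = 12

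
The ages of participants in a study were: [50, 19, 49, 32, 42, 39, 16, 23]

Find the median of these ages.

35.5

Step 1: Sort the data in ascending order: [16, 19, 23, 32, 39, 42, 49, 50]
Step 2: The number of values is n = 8.
Step 3: Since n is even, the median is the average of positions 4 and 5:
  Median = (32 + 39) / 2 = 35.5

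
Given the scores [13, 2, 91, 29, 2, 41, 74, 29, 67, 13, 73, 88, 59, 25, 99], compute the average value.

47

Step 1: Sum all values: 13 + 2 + 91 + 29 + 2 + 41 + 74 + 29 + 67 + 13 + 73 + 88 + 59 + 25 + 99 = 705
Step 2: Count the number of values: n = 15
Step 3: Mean = sum / n = 705 / 15 = 47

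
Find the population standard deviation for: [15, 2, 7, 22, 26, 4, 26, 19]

9.089

Step 1: Compute the mean: 15.125
Step 2: Sum of squared deviations from the mean: 660.875
Step 3: Population variance = 660.875 / 8 = 82.6094
Step 4: Standard deviation = sqrt(82.6094) = 9.089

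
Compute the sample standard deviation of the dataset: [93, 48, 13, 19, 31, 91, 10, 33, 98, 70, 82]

34.2209

Step 1: Compute the mean: 53.4545
Step 2: Sum of squared deviations from the mean: 11710.7273
Step 3: Sample variance = 11710.7273 / 10 = 1171.0727
Step 4: Standard deviation = sqrt(1171.0727) = 34.2209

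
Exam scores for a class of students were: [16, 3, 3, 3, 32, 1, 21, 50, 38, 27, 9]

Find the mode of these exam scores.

3

Step 1: Count the frequency of each value:
  1: appears 1 time(s)
  3: appears 3 time(s)
  9: appears 1 time(s)
  16: appears 1 time(s)
  21: appears 1 time(s)
  27: appears 1 time(s)
  32: appears 1 time(s)
  38: appears 1 time(s)
  50: appears 1 time(s)
Step 2: The value 3 appears most frequently (3 times).
Step 3: Mode = 3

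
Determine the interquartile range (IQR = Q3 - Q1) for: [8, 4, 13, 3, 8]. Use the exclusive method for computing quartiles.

7

Step 1: Sort the data: [3, 4, 8, 8, 13]
Step 2: n = 5
Step 3: Using the exclusive quartile method:
  Q1 = 3.5
  Q2 (median) = 8
  Q3 = 10.5
  IQR = Q3 - Q1 = 10.5 - 3.5 = 7
Step 4: IQR = 7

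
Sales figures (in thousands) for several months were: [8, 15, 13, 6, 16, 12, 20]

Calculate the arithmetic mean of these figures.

12.8571

Step 1: Sum all values: 8 + 15 + 13 + 6 + 16 + 12 + 20 = 90
Step 2: Count the number of values: n = 7
Step 3: Mean = sum / n = 90 / 7 = 12.8571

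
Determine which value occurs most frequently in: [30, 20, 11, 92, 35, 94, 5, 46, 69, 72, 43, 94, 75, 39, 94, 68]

94

Step 1: Count the frequency of each value:
  5: appears 1 time(s)
  11: appears 1 time(s)
  20: appears 1 time(s)
  30: appears 1 time(s)
  35: appears 1 time(s)
  39: appears 1 time(s)
  43: appears 1 time(s)
  46: appears 1 time(s)
  68: appears 1 time(s)
  69: appears 1 time(s)
  72: appears 1 time(s)
  75: appears 1 time(s)
  92: appears 1 time(s)
  94: appears 3 time(s)
Step 2: The value 94 appears most frequently (3 times).
Step 3: Mode = 94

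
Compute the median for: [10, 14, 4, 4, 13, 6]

8

Step 1: Sort the data in ascending order: [4, 4, 6, 10, 13, 14]
Step 2: The number of values is n = 6.
Step 3: Since n is even, the median is the average of positions 3 and 4:
  Median = (6 + 10) / 2 = 8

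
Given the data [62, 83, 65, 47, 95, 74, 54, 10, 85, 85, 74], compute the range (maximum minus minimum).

85

Step 1: Identify the maximum value: max = 95
Step 2: Identify the minimum value: min = 10
Step 3: Range = max - min = 95 - 10 = 85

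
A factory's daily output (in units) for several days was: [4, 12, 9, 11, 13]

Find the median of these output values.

11

Step 1: Sort the data in ascending order: [4, 9, 11, 12, 13]
Step 2: The number of values is n = 5.
Step 3: Since n is odd, the median is the middle value at position 3: 11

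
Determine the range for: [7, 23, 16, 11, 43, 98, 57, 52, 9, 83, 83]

91

Step 1: Identify the maximum value: max = 98
Step 2: Identify the minimum value: min = 7
Step 3: Range = max - min = 98 - 7 = 91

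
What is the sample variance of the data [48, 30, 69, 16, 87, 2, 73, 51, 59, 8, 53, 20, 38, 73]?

705.4121

Step 1: Compute the mean: (48 + 30 + 69 + 16 + 87 + 2 + 73 + 51 + 59 + 8 + 53 + 20 + 38 + 73) / 14 = 44.7857
Step 2: Compute squared deviations from the mean:
  (48 - 44.7857)^2 = 10.3316
  (30 - 44.7857)^2 = 218.6173
  (69 - 44.7857)^2 = 586.3316
  (16 - 44.7857)^2 = 828.6173
  (87 - 44.7857)^2 = 1782.0459
  (2 - 44.7857)^2 = 1830.6173
  (73 - 44.7857)^2 = 796.0459
  (51 - 44.7857)^2 = 38.6173
  (59 - 44.7857)^2 = 202.0459
  (8 - 44.7857)^2 = 1353.1888
  (53 - 44.7857)^2 = 67.4745
  (20 - 44.7857)^2 = 614.3316
  (38 - 44.7857)^2 = 46.0459
  (73 - 44.7857)^2 = 796.0459
Step 3: Sum of squared deviations = 9170.3571
Step 4: Sample variance = 9170.3571 / 13 = 705.4121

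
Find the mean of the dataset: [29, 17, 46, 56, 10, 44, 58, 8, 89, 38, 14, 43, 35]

37.4615

Step 1: Sum all values: 29 + 17 + 46 + 56 + 10 + 44 + 58 + 8 + 89 + 38 + 14 + 43 + 35 = 487
Step 2: Count the number of values: n = 13
Step 3: Mean = sum / n = 487 / 13 = 37.4615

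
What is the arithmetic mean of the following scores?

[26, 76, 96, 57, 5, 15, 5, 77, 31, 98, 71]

50.6364

Step 1: Sum all values: 26 + 76 + 96 + 57 + 5 + 15 + 5 + 77 + 31 + 98 + 71 = 557
Step 2: Count the number of values: n = 11
Step 3: Mean = sum / n = 557 / 11 = 50.6364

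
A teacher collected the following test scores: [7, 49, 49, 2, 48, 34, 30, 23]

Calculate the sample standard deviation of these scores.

18.6068

Step 1: Compute the mean: 30.25
Step 2: Sum of squared deviations from the mean: 2423.5
Step 3: Sample variance = 2423.5 / 7 = 346.2143
Step 4: Standard deviation = sqrt(346.2143) = 18.6068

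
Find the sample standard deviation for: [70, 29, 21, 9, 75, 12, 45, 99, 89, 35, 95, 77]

33.1617

Step 1: Compute the mean: 54.6667
Step 2: Sum of squared deviations from the mean: 12096.6667
Step 3: Sample variance = 12096.6667 / 11 = 1099.697
Step 4: Standard deviation = sqrt(1099.697) = 33.1617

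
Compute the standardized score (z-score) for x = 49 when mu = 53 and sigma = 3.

-1.3333

Step 1: Recall the z-score formula: z = (x - mu) / sigma
Step 2: Substitute values: z = (49 - 53) / 3
Step 3: z = -4 / 3 = -1.3333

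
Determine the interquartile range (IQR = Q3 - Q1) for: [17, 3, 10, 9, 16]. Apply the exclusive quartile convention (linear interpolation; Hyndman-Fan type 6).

10.5

Step 1: Sort the data: [3, 9, 10, 16, 17]
Step 2: n = 5
Step 3: Using the exclusive quartile method:
  Q1 = 6
  Q2 (median) = 10
  Q3 = 16.5
  IQR = Q3 - Q1 = 16.5 - 6 = 10.5
Step 4: IQR = 10.5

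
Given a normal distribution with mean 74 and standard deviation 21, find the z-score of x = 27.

-2.2381

Step 1: Recall the z-score formula: z = (x - mu) / sigma
Step 2: Substitute values: z = (27 - 74) / 21
Step 3: z = -47 / 21 = -2.2381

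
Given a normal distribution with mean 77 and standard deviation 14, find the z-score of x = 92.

1.0714

Step 1: Recall the z-score formula: z = (x - mu) / sigma
Step 2: Substitute values: z = (92 - 77) / 14
Step 3: z = 15 / 14 = 1.0714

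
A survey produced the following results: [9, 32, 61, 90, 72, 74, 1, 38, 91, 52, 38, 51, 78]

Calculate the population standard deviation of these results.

27.5118

Step 1: Compute the mean: 52.8462
Step 2: Sum of squared deviations from the mean: 9839.6923
Step 3: Population variance = 9839.6923 / 13 = 756.8994
Step 4: Standard deviation = sqrt(756.8994) = 27.5118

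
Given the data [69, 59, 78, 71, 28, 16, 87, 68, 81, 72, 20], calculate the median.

69

Step 1: Sort the data in ascending order: [16, 20, 28, 59, 68, 69, 71, 72, 78, 81, 87]
Step 2: The number of values is n = 11.
Step 3: Since n is odd, the median is the middle value at position 6: 69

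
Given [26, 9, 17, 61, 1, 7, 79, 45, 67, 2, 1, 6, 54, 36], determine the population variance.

697.0867

Step 1: Compute the mean: (26 + 9 + 17 + 61 + 1 + 7 + 79 + 45 + 67 + 2 + 1 + 6 + 54 + 36) / 14 = 29.3571
Step 2: Compute squared deviations from the mean:
  (26 - 29.3571)^2 = 11.2704
  (9 - 29.3571)^2 = 414.4133
  (17 - 29.3571)^2 = 152.699
  (61 - 29.3571)^2 = 1001.2704
  (1 - 29.3571)^2 = 804.1276
  (7 - 29.3571)^2 = 499.8418
  (79 - 29.3571)^2 = 2464.4133
  (45 - 29.3571)^2 = 244.699
  (67 - 29.3571)^2 = 1416.9847
  (2 - 29.3571)^2 = 748.4133
  (1 - 29.3571)^2 = 804.1276
  (6 - 29.3571)^2 = 545.5561
  (54 - 29.3571)^2 = 607.2704
  (36 - 29.3571)^2 = 44.1276
Step 3: Sum of squared deviations = 9759.2143
Step 4: Population variance = 9759.2143 / 14 = 697.0867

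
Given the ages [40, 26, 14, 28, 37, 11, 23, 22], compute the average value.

25.125

Step 1: Sum all values: 40 + 26 + 14 + 28 + 37 + 11 + 23 + 22 = 201
Step 2: Count the number of values: n = 8
Step 3: Mean = sum / n = 201 / 8 = 25.125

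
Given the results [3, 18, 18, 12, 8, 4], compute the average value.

10.5

Step 1: Sum all values: 3 + 18 + 18 + 12 + 8 + 4 = 63
Step 2: Count the number of values: n = 6
Step 3: Mean = sum / n = 63 / 6 = 10.5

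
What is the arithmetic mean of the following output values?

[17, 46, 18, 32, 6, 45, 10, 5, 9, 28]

21.6

Step 1: Sum all values: 17 + 46 + 18 + 32 + 6 + 45 + 10 + 5 + 9 + 28 = 216
Step 2: Count the number of values: n = 10
Step 3: Mean = sum / n = 216 / 10 = 21.6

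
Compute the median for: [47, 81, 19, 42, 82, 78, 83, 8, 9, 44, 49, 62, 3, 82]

48

Step 1: Sort the data in ascending order: [3, 8, 9, 19, 42, 44, 47, 49, 62, 78, 81, 82, 82, 83]
Step 2: The number of values is n = 14.
Step 3: Since n is even, the median is the average of positions 7 and 8:
  Median = (47 + 49) / 2 = 48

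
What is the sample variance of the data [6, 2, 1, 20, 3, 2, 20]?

72.9048

Step 1: Compute the mean: (6 + 2 + 1 + 20 + 3 + 2 + 20) / 7 = 7.7143
Step 2: Compute squared deviations from the mean:
  (6 - 7.7143)^2 = 2.9388
  (2 - 7.7143)^2 = 32.6531
  (1 - 7.7143)^2 = 45.0816
  (20 - 7.7143)^2 = 150.9388
  (3 - 7.7143)^2 = 22.2245
  (2 - 7.7143)^2 = 32.6531
  (20 - 7.7143)^2 = 150.9388
Step 3: Sum of squared deviations = 437.4286
Step 4: Sample variance = 437.4286 / 6 = 72.9048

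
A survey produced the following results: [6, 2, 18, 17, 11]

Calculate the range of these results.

16

Step 1: Identify the maximum value: max = 18
Step 2: Identify the minimum value: min = 2
Step 3: Range = max - min = 18 - 2 = 16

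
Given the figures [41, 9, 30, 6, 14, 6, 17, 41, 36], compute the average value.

22.2222

Step 1: Sum all values: 41 + 9 + 30 + 6 + 14 + 6 + 17 + 41 + 36 = 200
Step 2: Count the number of values: n = 9
Step 3: Mean = sum / n = 200 / 9 = 22.2222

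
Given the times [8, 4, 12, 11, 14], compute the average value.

9.8

Step 1: Sum all values: 8 + 4 + 12 + 11 + 14 = 49
Step 2: Count the number of values: n = 5
Step 3: Mean = sum / n = 49 / 5 = 9.8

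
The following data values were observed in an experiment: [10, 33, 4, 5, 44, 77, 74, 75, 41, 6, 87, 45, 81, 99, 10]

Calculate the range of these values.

95

Step 1: Identify the maximum value: max = 99
Step 2: Identify the minimum value: min = 4
Step 3: Range = max - min = 99 - 4 = 95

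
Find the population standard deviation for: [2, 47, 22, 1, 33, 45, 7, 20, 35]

16.6407

Step 1: Compute the mean: 23.5556
Step 2: Sum of squared deviations from the mean: 2492.2222
Step 3: Population variance = 2492.2222 / 9 = 276.9136
Step 4: Standard deviation = sqrt(276.9136) = 16.6407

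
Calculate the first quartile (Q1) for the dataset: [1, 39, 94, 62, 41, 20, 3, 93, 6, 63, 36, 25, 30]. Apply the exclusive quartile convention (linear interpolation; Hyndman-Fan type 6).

13

Step 1: Sort the data: [1, 3, 6, 20, 25, 30, 36, 39, 41, 62, 63, 93, 94]
Step 2: n = 13
Step 3: Using the exclusive quartile method:
  Q1 = 13
  Q2 (median) = 36
  Q3 = 62.5
  IQR = Q3 - Q1 = 62.5 - 13 = 49.5
Step 4: Q1 = 13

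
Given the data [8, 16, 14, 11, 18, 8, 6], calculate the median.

11

Step 1: Sort the data in ascending order: [6, 8, 8, 11, 14, 16, 18]
Step 2: The number of values is n = 7.
Step 3: Since n is odd, the median is the middle value at position 4: 11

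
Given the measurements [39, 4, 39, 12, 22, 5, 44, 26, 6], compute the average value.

21.8889

Step 1: Sum all values: 39 + 4 + 39 + 12 + 22 + 5 + 44 + 26 + 6 = 197
Step 2: Count the number of values: n = 9
Step 3: Mean = sum / n = 197 / 9 = 21.8889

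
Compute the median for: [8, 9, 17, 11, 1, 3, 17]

9

Step 1: Sort the data in ascending order: [1, 3, 8, 9, 11, 17, 17]
Step 2: The number of values is n = 7.
Step 3: Since n is odd, the median is the middle value at position 4: 9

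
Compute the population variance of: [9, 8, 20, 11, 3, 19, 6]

35.2653

Step 1: Compute the mean: (9 + 8 + 20 + 11 + 3 + 19 + 6) / 7 = 10.8571
Step 2: Compute squared deviations from the mean:
  (9 - 10.8571)^2 = 3.449
  (8 - 10.8571)^2 = 8.1633
  (20 - 10.8571)^2 = 83.5918
  (11 - 10.8571)^2 = 0.0204
  (3 - 10.8571)^2 = 61.7347
  (19 - 10.8571)^2 = 66.3061
  (6 - 10.8571)^2 = 23.5918
Step 3: Sum of squared deviations = 246.8571
Step 4: Population variance = 246.8571 / 7 = 35.2653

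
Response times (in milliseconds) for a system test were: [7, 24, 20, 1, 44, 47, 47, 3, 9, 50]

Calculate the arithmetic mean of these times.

25.2

Step 1: Sum all values: 7 + 24 + 20 + 1 + 44 + 47 + 47 + 3 + 9 + 50 = 252
Step 2: Count the number of values: n = 10
Step 3: Mean = sum / n = 252 / 10 = 25.2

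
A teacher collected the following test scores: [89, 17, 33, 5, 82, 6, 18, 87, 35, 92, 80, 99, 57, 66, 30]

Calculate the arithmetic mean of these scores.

53.0667

Step 1: Sum all values: 89 + 17 + 33 + 5 + 82 + 6 + 18 + 87 + 35 + 92 + 80 + 99 + 57 + 66 + 30 = 796
Step 2: Count the number of values: n = 15
Step 3: Mean = sum / n = 796 / 15 = 53.0667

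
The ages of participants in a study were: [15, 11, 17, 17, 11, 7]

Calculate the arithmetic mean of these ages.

13

Step 1: Sum all values: 15 + 11 + 17 + 17 + 11 + 7 = 78
Step 2: Count the number of values: n = 6
Step 3: Mean = sum / n = 78 / 6 = 13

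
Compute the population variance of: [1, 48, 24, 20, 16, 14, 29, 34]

175.6875

Step 1: Compute the mean: (1 + 48 + 24 + 20 + 16 + 14 + 29 + 34) / 8 = 23.25
Step 2: Compute squared deviations from the mean:
  (1 - 23.25)^2 = 495.0625
  (48 - 23.25)^2 = 612.5625
  (24 - 23.25)^2 = 0.5625
  (20 - 23.25)^2 = 10.5625
  (16 - 23.25)^2 = 52.5625
  (14 - 23.25)^2 = 85.5625
  (29 - 23.25)^2 = 33.0625
  (34 - 23.25)^2 = 115.5625
Step 3: Sum of squared deviations = 1405.5
Step 4: Population variance = 1405.5 / 8 = 175.6875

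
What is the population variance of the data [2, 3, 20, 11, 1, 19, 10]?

53.3878

Step 1: Compute the mean: (2 + 3 + 20 + 11 + 1 + 19 + 10) / 7 = 9.4286
Step 2: Compute squared deviations from the mean:
  (2 - 9.4286)^2 = 55.1837
  (3 - 9.4286)^2 = 41.3265
  (20 - 9.4286)^2 = 111.7551
  (11 - 9.4286)^2 = 2.4694
  (1 - 9.4286)^2 = 71.0408
  (19 - 9.4286)^2 = 91.6122
  (10 - 9.4286)^2 = 0.3265
Step 3: Sum of squared deviations = 373.7143
Step 4: Population variance = 373.7143 / 7 = 53.3878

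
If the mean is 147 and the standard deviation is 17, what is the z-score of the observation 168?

1.2353

Step 1: Recall the z-score formula: z = (x - mu) / sigma
Step 2: Substitute values: z = (168 - 147) / 17
Step 3: z = 21 / 17 = 1.2353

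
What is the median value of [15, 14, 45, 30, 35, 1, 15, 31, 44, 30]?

30

Step 1: Sort the data in ascending order: [1, 14, 15, 15, 30, 30, 31, 35, 44, 45]
Step 2: The number of values is n = 10.
Step 3: Since n is even, the median is the average of positions 5 and 6:
  Median = (30 + 30) / 2 = 30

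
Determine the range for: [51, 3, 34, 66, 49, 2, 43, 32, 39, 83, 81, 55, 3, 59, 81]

81

Step 1: Identify the maximum value: max = 83
Step 2: Identify the minimum value: min = 2
Step 3: Range = max - min = 83 - 2 = 81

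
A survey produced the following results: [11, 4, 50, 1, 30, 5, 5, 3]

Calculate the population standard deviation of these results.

16.2476

Step 1: Compute the mean: 13.625
Step 2: Sum of squared deviations from the mean: 2111.875
Step 3: Population variance = 2111.875 / 8 = 263.9844
Step 4: Standard deviation = sqrt(263.9844) = 16.2476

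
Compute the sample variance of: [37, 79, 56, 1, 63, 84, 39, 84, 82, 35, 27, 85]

783.6364

Step 1: Compute the mean: (37 + 79 + 56 + 1 + 63 + 84 + 39 + 84 + 82 + 35 + 27 + 85) / 12 = 56
Step 2: Compute squared deviations from the mean:
  (37 - 56)^2 = 361
  (79 - 56)^2 = 529
  (56 - 56)^2 = 0
  (1 - 56)^2 = 3025
  (63 - 56)^2 = 49
  (84 - 56)^2 = 784
  (39 - 56)^2 = 289
  (84 - 56)^2 = 784
  (82 - 56)^2 = 676
  (35 - 56)^2 = 441
  (27 - 56)^2 = 841
  (85 - 56)^2 = 841
Step 3: Sum of squared deviations = 8620
Step 4: Sample variance = 8620 / 11 = 783.6364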